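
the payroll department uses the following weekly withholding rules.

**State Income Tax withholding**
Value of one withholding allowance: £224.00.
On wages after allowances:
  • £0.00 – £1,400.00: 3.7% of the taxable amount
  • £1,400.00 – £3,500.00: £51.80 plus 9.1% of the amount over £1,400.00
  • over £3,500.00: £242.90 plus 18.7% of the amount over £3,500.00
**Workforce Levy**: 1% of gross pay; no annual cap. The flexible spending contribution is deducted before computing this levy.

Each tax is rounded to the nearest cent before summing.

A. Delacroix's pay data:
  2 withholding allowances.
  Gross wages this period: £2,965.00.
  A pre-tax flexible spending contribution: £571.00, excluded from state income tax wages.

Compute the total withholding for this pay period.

£125.43

State Income Tax: taxable = £2,965.00 − £571.00 − 2×£224.00 = £1,946.00
  £51.80 + 9.1% × (£1,946.00 − £1,400.00) = £51.80 + 9.1% × £546.00 = £101.49
Workforce Levy: 1% × £2,394.00 = £23.94
Total: £101.49 + £23.94 = £125.43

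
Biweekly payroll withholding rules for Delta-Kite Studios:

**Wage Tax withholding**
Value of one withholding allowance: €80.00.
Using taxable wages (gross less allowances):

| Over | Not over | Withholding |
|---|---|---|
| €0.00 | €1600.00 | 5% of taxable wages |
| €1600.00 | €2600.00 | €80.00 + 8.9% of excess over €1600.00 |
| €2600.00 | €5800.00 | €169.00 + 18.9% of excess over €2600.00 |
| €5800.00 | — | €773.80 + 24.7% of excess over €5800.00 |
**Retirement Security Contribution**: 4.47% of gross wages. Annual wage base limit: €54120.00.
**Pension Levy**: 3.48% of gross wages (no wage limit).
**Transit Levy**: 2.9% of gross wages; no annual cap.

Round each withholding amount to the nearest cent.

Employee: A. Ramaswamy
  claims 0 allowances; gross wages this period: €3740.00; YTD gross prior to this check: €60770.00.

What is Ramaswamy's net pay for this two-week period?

€3116.93

Wage Tax: taxable = €3740.00
  €169.00 + 18.9% × (€3740.00 − €2600.00) = €169.00 + 18.9% × €1140.00 = €384.46
Retirement Security Contribution: YTD €60770.00 ≥ cap €54120.00 → €0.00
Pension Levy: 3.48% × €3740.00 = €130.15
Transit Levy: 2.9% × €3740.00 = €108.46
Total withheld: €384.46 + €0.00 + €130.15 + €108.46 = €623.07
Net pay: €3740.00 − €623.07 = €3116.93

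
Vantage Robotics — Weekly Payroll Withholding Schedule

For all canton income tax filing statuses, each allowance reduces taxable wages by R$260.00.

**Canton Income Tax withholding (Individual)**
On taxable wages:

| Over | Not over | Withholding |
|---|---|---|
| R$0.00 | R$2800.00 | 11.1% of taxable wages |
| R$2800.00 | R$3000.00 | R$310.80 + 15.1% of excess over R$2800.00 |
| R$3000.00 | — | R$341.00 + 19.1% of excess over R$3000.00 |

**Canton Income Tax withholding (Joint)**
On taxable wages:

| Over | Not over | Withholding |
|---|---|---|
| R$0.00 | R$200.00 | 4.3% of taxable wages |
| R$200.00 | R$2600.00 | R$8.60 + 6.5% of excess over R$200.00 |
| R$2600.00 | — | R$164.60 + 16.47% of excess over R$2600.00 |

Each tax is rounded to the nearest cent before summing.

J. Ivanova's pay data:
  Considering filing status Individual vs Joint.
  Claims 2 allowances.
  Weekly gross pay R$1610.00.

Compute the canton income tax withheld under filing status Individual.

Canton Income Tax (Individual): taxable = R$1610.00 − 2×R$260.00 = R$1090.00
  11.1% × R$1090.00 = R$120.99

R$120.99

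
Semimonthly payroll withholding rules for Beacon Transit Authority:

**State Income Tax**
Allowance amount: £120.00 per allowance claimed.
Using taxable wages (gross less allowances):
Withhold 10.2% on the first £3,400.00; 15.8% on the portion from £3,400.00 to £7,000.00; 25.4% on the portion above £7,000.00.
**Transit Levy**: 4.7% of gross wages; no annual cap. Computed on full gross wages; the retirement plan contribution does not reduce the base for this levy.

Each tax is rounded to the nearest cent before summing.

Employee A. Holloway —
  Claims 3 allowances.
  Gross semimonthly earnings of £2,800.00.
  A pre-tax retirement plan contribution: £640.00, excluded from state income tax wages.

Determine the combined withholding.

State Income Tax: taxable = £2,800.00 − £640.00 − 3×£120.00 = £1,800.00
  10.2% × £1,800.00 = £183.60
Transit Levy: 4.7% × £2,800.00 = £131.60
Total: £183.60 + £131.60 = £315.20

£315.20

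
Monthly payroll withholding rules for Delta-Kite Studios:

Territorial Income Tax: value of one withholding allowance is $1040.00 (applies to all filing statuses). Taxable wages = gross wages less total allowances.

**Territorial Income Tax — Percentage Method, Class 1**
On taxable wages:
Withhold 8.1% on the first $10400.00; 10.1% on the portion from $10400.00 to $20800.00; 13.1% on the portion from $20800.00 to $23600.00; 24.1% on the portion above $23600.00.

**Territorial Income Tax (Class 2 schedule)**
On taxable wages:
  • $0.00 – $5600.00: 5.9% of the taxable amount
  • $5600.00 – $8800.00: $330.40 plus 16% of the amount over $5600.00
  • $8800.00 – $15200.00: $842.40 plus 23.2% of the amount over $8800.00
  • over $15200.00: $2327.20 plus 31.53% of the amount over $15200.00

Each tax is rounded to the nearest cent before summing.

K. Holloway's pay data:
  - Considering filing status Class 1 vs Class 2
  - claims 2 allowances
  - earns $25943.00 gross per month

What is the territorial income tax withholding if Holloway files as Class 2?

Territorial Income Tax (Class 2): taxable = $25943.00 − 2×$1040.00 = $23863.00
  $2327.20 + 31.53% × ($23863.00 − $15200.00) = $2327.20 + 31.53% × $8663.00 = $5058.64

$5058.64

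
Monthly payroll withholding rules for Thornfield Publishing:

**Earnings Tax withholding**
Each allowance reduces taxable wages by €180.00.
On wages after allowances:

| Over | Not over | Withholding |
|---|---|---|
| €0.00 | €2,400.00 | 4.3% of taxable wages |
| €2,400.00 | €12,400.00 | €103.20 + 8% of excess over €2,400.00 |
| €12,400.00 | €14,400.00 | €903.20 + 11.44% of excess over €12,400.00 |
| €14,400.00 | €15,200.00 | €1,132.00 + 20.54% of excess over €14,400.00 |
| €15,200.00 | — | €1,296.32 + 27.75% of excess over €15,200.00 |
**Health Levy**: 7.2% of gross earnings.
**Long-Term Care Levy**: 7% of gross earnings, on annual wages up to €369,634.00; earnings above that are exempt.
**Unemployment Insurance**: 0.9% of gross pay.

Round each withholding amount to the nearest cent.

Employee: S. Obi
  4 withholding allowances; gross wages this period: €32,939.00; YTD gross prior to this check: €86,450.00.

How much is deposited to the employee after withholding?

Earnings Tax: taxable = €32,939.00 − 4×€180.00 = €32,219.00
  €1,296.32 + 27.75% × (€32,219.00 − €15,200.00) = €1,296.32 + 27.75% × €17,019.00 = €6,019.09
Health Levy: 7.2% × €32,939.00 = €2,371.61
Long-Term Care Levy: 7% × €32,939.00 = €2,305.73
Unemployment Insurance: 0.9% × €32,939.00 = €296.45
Total withheld: €6,019.09 + €2,371.61 + €2,305.73 + €296.45 = €10,992.88
Net pay: €32,939.00 − €10,992.88 = €21,946.12

€21,946.12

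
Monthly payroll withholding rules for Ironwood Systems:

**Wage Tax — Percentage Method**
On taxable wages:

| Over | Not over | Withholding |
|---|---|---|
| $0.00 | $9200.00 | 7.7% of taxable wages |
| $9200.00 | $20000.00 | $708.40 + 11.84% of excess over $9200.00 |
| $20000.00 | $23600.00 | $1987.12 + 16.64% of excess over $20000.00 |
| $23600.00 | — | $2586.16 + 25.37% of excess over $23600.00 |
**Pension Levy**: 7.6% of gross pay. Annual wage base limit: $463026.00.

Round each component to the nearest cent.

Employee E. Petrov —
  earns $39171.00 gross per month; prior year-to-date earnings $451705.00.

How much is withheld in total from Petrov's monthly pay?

$7396.92

Wage Tax: taxable = $39171.00
  $2586.16 + 25.37% × ($39171.00 − $23600.00) = $2586.16 + 25.37% × $15571.00 = $6536.52
Pension Levy: cap $463026.00 − YTD $451705.00 = $11321.00 subject; 7.6% × $11321.00 = $860.40
Total: $6536.52 + $860.40 = $7396.92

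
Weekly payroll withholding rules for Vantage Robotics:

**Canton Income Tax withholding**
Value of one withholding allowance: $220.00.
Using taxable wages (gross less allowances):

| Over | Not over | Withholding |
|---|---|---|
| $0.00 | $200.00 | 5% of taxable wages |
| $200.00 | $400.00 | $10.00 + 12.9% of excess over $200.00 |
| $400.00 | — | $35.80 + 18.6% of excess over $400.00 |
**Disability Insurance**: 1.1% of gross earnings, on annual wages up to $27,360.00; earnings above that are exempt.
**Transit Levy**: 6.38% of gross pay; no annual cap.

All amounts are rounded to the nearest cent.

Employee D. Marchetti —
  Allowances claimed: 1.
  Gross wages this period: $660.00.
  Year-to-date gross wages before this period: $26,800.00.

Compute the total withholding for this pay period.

Canton Income Tax: taxable = $660.00 − 1×$220.00 = $440.00
  $35.80 + 18.6% × ($440.00 − $400.00) = $35.80 + 18.6% × $40.00 = $43.24
Disability Insurance: cap $27,360.00 − YTD $26,800.00 = $560.00 subject; 1.1% × $560.00 = $6.16
Transit Levy: 6.38% × $660.00 = $42.11
Total: $43.24 + $6.16 + $42.11 = $91.51

$91.51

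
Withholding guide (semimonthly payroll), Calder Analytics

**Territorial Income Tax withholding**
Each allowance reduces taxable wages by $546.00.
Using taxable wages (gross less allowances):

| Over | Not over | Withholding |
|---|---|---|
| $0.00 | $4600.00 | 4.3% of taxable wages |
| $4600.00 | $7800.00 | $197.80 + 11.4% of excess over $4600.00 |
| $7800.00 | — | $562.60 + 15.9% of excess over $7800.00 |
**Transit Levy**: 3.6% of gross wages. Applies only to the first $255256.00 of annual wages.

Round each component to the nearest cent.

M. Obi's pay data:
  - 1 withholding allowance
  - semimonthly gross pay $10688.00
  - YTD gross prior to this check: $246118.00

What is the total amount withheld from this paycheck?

Territorial Income Tax: taxable = $10688.00 − 1×$546.00 = $10142.00
  $562.60 + 15.9% × ($10142.00 − $7800.00) = $562.60 + 15.9% × $2342.00 = $934.98
Transit Levy: cap $255256.00 − YTD $246118.00 = $9138.00 subject; 3.6% × $9138.00 = $328.97
Total: $934.98 + $328.97 = $1263.95

$1263.95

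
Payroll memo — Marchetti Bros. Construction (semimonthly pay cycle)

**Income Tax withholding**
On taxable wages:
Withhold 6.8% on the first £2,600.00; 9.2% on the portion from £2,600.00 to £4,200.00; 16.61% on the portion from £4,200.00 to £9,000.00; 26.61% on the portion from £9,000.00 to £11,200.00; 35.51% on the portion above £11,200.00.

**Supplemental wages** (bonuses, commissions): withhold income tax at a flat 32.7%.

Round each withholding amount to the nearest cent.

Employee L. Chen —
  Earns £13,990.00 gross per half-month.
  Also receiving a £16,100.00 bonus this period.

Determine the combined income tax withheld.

Income Tax: taxable = £13,990.00
  £1,706.70 + 35.51% × (£13,990.00 − £11,200.00) = £1,706.70 + 35.51% × £2,790.00 = £2,697.43
Supplemental (32.7% flat on bonus): 32.7% × £16,100.00 = £5,264.70
Total income tax: £2,697.43 + £5,264.70 = £7,962.13

£7,962.13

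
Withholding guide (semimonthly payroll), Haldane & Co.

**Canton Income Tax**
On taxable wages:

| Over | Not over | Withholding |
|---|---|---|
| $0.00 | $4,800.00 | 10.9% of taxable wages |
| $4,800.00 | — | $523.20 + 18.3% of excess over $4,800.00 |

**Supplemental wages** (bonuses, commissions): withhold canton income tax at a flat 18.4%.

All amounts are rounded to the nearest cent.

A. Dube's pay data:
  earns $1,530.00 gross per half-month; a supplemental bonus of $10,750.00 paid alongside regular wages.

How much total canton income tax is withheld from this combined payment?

Canton Income Tax: taxable = $1,530.00
  10.9% × $1,530.00 = $166.77
Supplemental (18.4% flat on bonus): 18.4% × $10,750.00 = $1,978.00
Total canton income tax: $166.77 + $1,978.00 = $2,144.77

$2,144.77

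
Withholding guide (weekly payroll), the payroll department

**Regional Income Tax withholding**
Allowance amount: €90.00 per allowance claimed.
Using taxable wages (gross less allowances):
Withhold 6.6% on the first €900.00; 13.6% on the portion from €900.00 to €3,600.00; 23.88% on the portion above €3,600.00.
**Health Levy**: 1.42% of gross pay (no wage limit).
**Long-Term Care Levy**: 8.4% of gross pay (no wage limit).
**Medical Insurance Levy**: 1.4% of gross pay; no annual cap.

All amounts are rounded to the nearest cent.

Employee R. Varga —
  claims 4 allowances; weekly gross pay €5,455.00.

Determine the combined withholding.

€1,395.66

Regional Income Tax: taxable = €5,455.00 − 4×€90.00 = €5,095.00
  €426.60 + 23.88% × (€5,095.00 − €3,600.00) = €426.60 + 23.88% × €1,495.00 = €783.61
Health Levy: 1.42% × €5,455.00 = €77.46
Long-Term Care Levy: 8.4% × €5,455.00 = €458.22
Medical Insurance Levy: 1.4% × €5,455.00 = €76.37
Total: €783.61 + €77.46 + €458.22 + €76.37 = €1,395.66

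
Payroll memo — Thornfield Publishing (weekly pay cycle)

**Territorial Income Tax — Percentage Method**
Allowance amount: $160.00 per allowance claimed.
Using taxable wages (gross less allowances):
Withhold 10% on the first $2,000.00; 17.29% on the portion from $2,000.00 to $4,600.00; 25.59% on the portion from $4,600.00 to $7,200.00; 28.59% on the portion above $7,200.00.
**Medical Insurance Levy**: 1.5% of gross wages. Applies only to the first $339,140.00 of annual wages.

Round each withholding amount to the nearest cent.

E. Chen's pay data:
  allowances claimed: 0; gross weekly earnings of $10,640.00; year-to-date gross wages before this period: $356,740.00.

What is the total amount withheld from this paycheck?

Territorial Income Tax: taxable = $10,640.00
  $1,314.88 + 28.59% × ($10,640.00 − $7,200.00) = $1,314.88 + 28.59% × $3,440.00 = $2,298.38
Medical Insurance Levy: YTD $356,740.00 ≥ cap $339,140.00 → $0.00
Total: $2,298.38 + $0.00 = $2,298.38

$2,298.38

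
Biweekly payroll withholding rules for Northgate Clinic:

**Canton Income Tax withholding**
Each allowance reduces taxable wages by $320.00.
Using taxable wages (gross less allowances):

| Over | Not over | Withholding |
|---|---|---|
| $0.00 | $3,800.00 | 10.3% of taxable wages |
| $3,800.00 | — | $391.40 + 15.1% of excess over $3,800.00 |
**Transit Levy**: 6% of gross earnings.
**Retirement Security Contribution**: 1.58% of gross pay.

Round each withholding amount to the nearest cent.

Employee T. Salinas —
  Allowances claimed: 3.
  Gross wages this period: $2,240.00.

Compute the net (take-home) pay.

Canton Income Tax: taxable = $2,240.00 − 3×$320.00 = $1,280.00
  10.3% × $1,280.00 = $131.84
Transit Levy: 6% × $2,240.00 = $134.40
Retirement Security Contribution: 1.58% × $2,240.00 = $35.39
Total withheld: $131.84 + $134.40 + $35.39 = $301.63
Net pay: $2,240.00 − $301.63 = $1,938.37

$1,938.37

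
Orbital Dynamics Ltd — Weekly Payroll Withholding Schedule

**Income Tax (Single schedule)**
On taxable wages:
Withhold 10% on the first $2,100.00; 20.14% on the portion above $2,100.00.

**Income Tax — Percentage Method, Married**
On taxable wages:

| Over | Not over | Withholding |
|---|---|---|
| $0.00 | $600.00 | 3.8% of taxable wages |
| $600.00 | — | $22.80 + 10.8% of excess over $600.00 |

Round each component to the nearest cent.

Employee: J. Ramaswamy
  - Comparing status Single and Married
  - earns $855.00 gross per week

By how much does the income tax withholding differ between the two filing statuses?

Income Tax (Single): taxable = $855.00
  10% × $855.00 = $85.50
Income Tax (Married): taxable = $855.00
  $22.80 + 10.8% × ($855.00 − $600.00) = $22.80 + 10.8% × $255.00 = $50.34
Difference: |$85.50 − $50.34| = $35.16 (higher under Single)

$35.16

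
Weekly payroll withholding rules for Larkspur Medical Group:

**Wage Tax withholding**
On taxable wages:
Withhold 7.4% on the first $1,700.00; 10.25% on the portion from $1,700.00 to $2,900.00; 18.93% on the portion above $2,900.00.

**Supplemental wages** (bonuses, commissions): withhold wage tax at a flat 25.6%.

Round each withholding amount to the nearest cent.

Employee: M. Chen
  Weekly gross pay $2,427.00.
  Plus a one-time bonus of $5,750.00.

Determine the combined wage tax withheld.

$1,672.32

Wage Tax: taxable = $2,427.00
  $125.80 + 10.25% × ($2,427.00 − $1,700.00) = $125.80 + 10.25% × $727.00 = $200.32
Supplemental (25.6% flat on bonus): 25.6% × $5,750.00 = $1,472.00
Total wage tax: $200.32 + $1,472.00 = $1,672.32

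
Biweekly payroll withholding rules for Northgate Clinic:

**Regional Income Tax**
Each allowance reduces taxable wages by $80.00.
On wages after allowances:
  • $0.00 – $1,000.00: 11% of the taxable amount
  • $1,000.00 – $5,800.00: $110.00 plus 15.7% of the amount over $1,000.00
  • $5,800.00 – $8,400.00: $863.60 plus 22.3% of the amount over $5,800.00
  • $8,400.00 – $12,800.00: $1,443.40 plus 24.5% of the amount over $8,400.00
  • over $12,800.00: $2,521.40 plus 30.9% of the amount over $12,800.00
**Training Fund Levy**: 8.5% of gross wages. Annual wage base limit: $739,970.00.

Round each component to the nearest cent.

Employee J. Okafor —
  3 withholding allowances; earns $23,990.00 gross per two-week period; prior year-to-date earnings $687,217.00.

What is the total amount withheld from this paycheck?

Regional Income Tax: taxable = $23,990.00 − 3×$80.00 = $23,750.00
  $2,521.40 + 30.9% × ($23,750.00 − $12,800.00) = $2,521.40 + 30.9% × $10,950.00 = $5,904.95
Training Fund Levy: 8.5% × $23,990.00 = $2,039.15
Total: $5,904.95 + $2,039.15 = $7,944.10

$7,944.10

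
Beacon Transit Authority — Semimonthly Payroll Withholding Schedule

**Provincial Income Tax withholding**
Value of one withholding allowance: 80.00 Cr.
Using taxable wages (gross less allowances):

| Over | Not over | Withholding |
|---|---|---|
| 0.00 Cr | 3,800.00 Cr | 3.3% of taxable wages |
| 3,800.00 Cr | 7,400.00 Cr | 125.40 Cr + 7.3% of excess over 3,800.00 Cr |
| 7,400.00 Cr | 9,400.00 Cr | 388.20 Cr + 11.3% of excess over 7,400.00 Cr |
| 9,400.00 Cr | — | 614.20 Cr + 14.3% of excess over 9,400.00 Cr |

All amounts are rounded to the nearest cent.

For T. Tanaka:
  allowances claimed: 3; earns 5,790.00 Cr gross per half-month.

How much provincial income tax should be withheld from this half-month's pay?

253.15 Cr

Provincial Income Tax: taxable = 5,790.00 Cr − 3×80.00 Cr = 5,550.00 Cr
  125.40 Cr + 7.3% × (5,550.00 Cr − 3,800.00 Cr) = 125.40 Cr + 7.3% × 1,750.00 Cr = 253.15 Cr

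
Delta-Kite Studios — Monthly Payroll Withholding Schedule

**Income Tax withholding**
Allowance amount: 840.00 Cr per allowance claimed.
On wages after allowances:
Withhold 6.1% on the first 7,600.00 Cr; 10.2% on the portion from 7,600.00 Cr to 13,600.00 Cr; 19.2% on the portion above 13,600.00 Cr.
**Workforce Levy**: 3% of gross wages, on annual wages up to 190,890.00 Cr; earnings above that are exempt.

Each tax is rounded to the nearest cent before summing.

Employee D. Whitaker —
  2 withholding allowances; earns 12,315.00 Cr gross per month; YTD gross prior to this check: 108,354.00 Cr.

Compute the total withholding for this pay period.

1,142.62 Cr

Income Tax: taxable = 12,315.00 Cr − 2×840.00 Cr = 10,635.00 Cr
  463.60 Cr + 10.2% × (10,635.00 Cr − 7,600.00 Cr) = 463.60 Cr + 10.2% × 3,035.00 Cr = 773.17 Cr
Workforce Levy: 3% × 12,315.00 Cr = 369.45 Cr
Total: 773.17 Cr + 369.45 Cr = 1,142.62 Cr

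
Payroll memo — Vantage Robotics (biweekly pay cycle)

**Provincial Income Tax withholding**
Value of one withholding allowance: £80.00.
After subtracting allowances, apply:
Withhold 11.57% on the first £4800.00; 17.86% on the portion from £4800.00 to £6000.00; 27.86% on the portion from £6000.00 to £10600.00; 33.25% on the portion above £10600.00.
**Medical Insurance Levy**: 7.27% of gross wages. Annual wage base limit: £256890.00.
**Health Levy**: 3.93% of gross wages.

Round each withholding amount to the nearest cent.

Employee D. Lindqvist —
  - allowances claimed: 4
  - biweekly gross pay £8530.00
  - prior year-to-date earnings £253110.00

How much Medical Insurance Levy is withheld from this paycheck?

£274.81

Medical Insurance Levy: cap £256890.00 − YTD £253110.00 = £3780.00 subject; 7.27% × £3780.00 = £274.81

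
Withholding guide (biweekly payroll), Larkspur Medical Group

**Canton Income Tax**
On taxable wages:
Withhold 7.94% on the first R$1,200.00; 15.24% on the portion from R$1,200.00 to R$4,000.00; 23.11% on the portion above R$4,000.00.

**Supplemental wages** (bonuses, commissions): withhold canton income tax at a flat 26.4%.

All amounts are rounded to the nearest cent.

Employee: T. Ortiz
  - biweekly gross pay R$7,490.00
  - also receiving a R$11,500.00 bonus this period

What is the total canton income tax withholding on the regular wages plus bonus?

R$4,364.54

Canton Income Tax: taxable = R$7,490.00
  R$522.00 + 23.11% × (R$7,490.00 − R$4,000.00) = R$522.00 + 23.11% × R$3,490.00 = R$1,328.54
Supplemental (26.4% flat on bonus): 26.4% × R$11,500.00 = R$3,036.00
Total canton income tax: R$1,328.54 + R$3,036.00 = R$4,364.54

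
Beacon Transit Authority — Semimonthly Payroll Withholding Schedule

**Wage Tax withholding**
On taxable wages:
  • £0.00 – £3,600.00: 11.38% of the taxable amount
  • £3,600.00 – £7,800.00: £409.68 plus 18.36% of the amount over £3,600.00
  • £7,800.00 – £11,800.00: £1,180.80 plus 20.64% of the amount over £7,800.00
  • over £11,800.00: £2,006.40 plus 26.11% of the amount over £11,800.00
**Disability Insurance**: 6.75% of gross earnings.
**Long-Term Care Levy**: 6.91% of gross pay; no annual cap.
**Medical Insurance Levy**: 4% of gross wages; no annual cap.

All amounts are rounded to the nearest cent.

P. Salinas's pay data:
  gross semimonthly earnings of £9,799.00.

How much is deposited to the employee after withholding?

£6,475.11

Wage Tax: taxable = £9,799.00
  £1,180.80 + 20.64% × (£9,799.00 − £7,800.00) = £1,180.80 + 20.64% × £1,999.00 = £1,593.39
Disability Insurance: 6.75% × £9,799.00 = £661.43
Long-Term Care Levy: 6.91% × £9,799.00 = £677.11
Medical Insurance Levy: 4% × £9,799.00 = £391.96
Total withheld: £1,593.39 + £661.43 + £677.11 + £391.96 = £3,323.89
Net pay: £9,799.00 − £3,323.89 = £6,475.11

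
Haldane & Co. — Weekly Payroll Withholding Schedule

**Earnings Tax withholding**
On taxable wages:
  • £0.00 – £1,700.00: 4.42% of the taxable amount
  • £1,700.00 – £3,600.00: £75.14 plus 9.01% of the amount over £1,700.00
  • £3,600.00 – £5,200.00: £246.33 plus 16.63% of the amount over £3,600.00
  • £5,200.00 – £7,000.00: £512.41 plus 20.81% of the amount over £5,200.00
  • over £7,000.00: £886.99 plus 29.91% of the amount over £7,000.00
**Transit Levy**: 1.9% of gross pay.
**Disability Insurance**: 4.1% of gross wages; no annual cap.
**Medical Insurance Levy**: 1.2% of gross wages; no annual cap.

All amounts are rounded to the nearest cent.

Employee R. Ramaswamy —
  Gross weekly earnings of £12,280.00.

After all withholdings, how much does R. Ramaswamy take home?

Earnings Tax: taxable = £12,280.00
  £886.99 + 29.91% × (£12,280.00 − £7,000.00) = £886.99 + 29.91% × £5,280.00 = £2,466.24
Transit Levy: 1.9% × £12,280.00 = £233.32
Disability Insurance: 4.1% × £12,280.00 = £503.48
Medical Insurance Levy: 1.2% × £12,280.00 = £147.36
Total withheld: £2,466.24 + £233.32 + £503.48 + £147.36 = £3,350.40
Net pay: £12,280.00 − £3,350.40 = £8,929.60

£8,929.60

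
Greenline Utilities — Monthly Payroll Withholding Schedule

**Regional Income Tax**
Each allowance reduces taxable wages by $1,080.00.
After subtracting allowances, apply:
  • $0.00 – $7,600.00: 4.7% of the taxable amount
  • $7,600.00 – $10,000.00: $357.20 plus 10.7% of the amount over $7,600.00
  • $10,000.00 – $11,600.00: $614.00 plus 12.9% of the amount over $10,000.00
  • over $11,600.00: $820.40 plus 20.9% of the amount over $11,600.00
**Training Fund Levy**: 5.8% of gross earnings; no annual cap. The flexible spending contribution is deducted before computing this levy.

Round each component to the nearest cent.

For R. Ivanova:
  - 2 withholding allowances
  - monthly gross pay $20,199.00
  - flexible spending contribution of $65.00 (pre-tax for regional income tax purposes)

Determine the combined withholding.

Regional Income Tax: taxable = $20,199.00 − $65.00 − 2×$1,080.00 = $17,974.00
  $820.40 + 20.9% × ($17,974.00 − $11,600.00) = $820.40 + 20.9% × $6,374.00 = $2,152.57
Training Fund Levy: 5.8% × $20,134.00 = $1,167.77
Total: $2,152.57 + $1,167.77 = $3,320.34

$3,320.34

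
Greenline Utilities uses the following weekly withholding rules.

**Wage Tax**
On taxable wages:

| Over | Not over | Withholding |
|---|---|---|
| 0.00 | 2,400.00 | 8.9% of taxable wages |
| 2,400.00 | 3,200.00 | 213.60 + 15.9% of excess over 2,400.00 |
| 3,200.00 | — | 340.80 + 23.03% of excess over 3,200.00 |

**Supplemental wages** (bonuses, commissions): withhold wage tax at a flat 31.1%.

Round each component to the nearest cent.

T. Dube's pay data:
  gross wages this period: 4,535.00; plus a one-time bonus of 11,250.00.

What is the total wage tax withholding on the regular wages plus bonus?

4,147.00

Wage Tax: taxable = 4,535.00
  340.80 + 23.03% × (4,535.00 − 3,200.00) = 340.80 + 23.03% × 1,335.00 = 648.25
Supplemental (31.1% flat on bonus): 31.1% × 11,250.00 = 3,498.75
Total wage tax: 648.25 + 3,498.75 = 4,147.00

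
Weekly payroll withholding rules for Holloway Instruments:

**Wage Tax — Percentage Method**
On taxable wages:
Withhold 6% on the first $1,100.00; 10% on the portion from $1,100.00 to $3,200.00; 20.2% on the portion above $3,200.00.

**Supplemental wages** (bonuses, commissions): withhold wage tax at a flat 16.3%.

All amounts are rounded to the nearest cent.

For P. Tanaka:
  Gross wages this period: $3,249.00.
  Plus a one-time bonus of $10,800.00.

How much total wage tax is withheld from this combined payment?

Wage Tax: taxable = $3,249.00
  $276.00 + 20.2% × ($3,249.00 − $3,200.00) = $276.00 + 20.2% × $49.00 = $285.90
Supplemental (16.3% flat on bonus): 16.3% × $10,800.00 = $1,760.40
Total wage tax: $285.90 + $1,760.40 = $2,046.30

$2,046.30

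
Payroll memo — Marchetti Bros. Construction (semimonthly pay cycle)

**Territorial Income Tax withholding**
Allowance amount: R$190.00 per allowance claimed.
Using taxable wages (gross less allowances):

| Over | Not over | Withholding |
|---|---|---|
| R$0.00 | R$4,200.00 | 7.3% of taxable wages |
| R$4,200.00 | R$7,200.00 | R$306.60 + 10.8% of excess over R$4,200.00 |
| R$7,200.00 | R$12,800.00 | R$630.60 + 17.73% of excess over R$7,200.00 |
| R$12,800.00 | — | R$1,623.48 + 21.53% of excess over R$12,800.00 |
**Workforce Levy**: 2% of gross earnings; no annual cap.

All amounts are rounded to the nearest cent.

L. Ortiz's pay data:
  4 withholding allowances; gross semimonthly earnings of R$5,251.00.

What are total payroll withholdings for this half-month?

Territorial Income Tax: taxable = R$5,251.00 − 4×R$190.00 = R$4,491.00
  R$306.60 + 10.8% × (R$4,491.00 − R$4,200.00) = R$306.60 + 10.8% × R$291.00 = R$338.03
Workforce Levy: 2% × R$5,251.00 = R$105.02
Total: R$338.03 + R$105.02 = R$443.05

R$443.05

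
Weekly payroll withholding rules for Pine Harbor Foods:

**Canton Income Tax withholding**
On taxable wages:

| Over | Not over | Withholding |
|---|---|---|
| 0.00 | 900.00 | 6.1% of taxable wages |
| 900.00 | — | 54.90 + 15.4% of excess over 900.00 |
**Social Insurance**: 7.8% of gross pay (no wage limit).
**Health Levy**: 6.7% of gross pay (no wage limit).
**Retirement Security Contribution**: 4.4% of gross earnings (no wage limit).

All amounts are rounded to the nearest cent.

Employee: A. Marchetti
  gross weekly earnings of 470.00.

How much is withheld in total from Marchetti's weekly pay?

117.50

Canton Income Tax: taxable = 470.00
  6.1% × 470.00 = 28.67
Social Insurance: 7.8% × 470.00 = 36.66
Health Levy: 6.7% × 470.00 = 31.49
Retirement Security Contribution: 4.4% × 470.00 = 20.68
Total: 28.67 + 36.66 + 31.49 + 20.68 = 117.50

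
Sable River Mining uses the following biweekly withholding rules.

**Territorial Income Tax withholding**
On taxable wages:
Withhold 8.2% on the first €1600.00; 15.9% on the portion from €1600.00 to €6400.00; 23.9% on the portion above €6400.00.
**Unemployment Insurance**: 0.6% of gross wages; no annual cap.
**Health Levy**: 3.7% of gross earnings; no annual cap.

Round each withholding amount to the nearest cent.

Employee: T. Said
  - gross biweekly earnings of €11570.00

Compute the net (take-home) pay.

€8942.46

Territorial Income Tax: taxable = €11570.00
  €894.40 + 23.9% × (€11570.00 − €6400.00) = €894.40 + 23.9% × €5170.00 = €2130.03
Unemployment Insurance: 0.6% × €11570.00 = €69.42
Health Levy: 3.7% × €11570.00 = €428.09
Total withheld: €2130.03 + €69.42 + €428.09 = €2627.54
Net pay: €11570.00 − €2627.54 = €8942.46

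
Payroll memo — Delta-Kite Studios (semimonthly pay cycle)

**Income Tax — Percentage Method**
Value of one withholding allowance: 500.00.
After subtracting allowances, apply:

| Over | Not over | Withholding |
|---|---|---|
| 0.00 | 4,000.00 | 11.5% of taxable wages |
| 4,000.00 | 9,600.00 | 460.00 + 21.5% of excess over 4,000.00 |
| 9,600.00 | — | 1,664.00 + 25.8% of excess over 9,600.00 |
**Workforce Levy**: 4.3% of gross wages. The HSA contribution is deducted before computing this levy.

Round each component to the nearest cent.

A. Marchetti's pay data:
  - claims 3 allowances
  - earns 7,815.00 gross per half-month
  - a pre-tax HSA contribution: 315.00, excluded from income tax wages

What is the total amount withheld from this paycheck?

Income Tax: taxable = 7,815.00 − 315.00 − 3×500.00 = 6,000.00
  460.00 + 21.5% × (6,000.00 − 4,000.00) = 460.00 + 21.5% × 2,000.00 = 890.00
Workforce Levy: 4.3% × 7,500.00 = 322.50
Total: 890.00 + 322.50 = 1,212.50

1,212.50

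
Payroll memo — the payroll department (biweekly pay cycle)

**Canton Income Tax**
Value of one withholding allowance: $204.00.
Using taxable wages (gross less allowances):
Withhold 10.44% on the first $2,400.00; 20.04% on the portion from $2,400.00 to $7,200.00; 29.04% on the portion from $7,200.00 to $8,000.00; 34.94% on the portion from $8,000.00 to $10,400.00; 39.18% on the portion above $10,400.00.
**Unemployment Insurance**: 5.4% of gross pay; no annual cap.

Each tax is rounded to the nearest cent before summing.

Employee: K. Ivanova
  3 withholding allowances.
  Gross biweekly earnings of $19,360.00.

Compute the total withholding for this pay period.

Canton Income Tax: taxable = $19,360.00 − 3×$204.00 = $18,748.00
  $2,283.36 + 39.18% × ($18,748.00 − $10,400.00) = $2,283.36 + 39.18% × $8,348.00 = $5,554.11
Unemployment Insurance: 5.4% × $19,360.00 = $1,045.44
Total: $5,554.11 + $1,045.44 = $6,599.55

$6,599.55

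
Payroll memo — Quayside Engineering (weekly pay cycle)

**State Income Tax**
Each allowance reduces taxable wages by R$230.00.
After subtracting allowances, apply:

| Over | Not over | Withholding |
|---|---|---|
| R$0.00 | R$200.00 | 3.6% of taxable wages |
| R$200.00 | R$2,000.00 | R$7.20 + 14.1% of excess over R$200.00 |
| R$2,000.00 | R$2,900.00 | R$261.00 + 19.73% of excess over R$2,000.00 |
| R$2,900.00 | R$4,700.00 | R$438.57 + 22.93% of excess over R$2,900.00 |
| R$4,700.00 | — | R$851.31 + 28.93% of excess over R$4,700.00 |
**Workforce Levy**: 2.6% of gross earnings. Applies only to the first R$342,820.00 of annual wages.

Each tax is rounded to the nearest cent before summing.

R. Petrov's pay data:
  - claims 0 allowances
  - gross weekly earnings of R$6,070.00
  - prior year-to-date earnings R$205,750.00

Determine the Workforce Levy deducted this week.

Workforce Levy: 2.6% × R$6,070.00 = R$157.82

R$157.82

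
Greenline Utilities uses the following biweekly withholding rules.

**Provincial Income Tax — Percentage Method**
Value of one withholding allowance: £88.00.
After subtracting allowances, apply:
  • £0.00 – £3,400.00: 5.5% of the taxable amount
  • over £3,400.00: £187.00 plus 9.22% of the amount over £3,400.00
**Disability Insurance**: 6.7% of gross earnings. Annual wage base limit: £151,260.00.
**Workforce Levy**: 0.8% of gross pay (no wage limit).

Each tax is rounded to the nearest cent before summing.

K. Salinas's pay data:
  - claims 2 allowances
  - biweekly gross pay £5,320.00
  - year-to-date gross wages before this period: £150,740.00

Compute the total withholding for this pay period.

£425.20

Provincial Income Tax: taxable = £5,320.00 − 2×£88.00 = £5,144.00
  £187.00 + 9.22% × (£5,144.00 − £3,400.00) = £187.00 + 9.22% × £1,744.00 = £347.80
Disability Insurance: cap £151,260.00 − YTD £150,740.00 = £520.00 subject; 6.7% × £520.00 = £34.84
Workforce Levy: 0.8% × £5,320.00 = £42.56
Total: £347.80 + £34.84 + £42.56 = £425.20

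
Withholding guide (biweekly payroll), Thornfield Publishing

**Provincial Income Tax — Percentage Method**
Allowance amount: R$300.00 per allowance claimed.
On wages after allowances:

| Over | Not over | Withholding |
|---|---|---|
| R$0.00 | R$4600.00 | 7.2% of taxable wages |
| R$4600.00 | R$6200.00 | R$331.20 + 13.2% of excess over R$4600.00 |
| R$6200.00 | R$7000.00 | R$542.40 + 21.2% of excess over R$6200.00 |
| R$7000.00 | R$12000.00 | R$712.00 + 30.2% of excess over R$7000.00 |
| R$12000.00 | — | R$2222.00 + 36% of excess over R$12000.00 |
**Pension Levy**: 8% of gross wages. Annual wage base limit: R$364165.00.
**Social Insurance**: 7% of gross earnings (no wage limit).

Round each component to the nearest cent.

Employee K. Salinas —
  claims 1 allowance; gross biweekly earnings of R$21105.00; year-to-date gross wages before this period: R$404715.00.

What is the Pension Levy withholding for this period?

Pension Levy: YTD R$404715.00 ≥ cap R$364165.00 → R$0.00

R$0.00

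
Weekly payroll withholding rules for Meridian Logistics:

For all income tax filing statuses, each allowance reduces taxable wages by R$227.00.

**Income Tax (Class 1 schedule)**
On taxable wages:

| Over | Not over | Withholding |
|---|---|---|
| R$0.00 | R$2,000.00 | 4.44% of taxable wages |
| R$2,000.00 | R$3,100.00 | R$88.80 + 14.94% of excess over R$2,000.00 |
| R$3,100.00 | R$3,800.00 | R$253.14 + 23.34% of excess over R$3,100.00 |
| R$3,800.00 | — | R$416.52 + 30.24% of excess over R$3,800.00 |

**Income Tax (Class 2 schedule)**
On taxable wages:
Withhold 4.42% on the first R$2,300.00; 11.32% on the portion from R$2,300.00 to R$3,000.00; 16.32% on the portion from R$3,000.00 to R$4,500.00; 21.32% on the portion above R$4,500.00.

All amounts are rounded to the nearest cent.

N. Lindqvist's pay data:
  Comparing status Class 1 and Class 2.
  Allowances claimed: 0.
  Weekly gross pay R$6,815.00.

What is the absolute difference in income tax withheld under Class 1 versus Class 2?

R$409.00

Income Tax (Class 1): taxable = R$6,815.00
  R$416.52 + 30.24% × (R$6,815.00 − R$3,800.00) = R$416.52 + 30.24% × R$3,015.00 = R$1,328.26
Income Tax (Class 2): taxable = R$6,815.00
  R$425.70 + 21.32% × (R$6,815.00 − R$4,500.00) = R$425.70 + 21.32% × R$2,315.00 = R$919.26
Difference: |R$1,328.26 − R$919.26| = R$409.00 (higher under Class 1)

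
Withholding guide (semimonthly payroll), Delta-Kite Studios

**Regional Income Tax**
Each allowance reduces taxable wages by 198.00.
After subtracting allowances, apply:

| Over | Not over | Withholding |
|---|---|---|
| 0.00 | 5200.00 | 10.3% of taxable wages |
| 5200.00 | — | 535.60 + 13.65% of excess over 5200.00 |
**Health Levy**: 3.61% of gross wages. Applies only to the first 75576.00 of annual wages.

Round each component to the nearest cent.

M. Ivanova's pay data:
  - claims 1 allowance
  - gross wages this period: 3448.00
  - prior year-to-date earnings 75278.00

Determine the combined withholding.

345.51

Regional Income Tax: taxable = 3448.00 − 1×198.00 = 3250.00
  10.3% × 3250.00 = 334.75
Health Levy: cap 75576.00 − YTD 75278.00 = 298.00 subject; 3.61% × 298.00 = 10.76
Total: 334.75 + 10.76 = 345.51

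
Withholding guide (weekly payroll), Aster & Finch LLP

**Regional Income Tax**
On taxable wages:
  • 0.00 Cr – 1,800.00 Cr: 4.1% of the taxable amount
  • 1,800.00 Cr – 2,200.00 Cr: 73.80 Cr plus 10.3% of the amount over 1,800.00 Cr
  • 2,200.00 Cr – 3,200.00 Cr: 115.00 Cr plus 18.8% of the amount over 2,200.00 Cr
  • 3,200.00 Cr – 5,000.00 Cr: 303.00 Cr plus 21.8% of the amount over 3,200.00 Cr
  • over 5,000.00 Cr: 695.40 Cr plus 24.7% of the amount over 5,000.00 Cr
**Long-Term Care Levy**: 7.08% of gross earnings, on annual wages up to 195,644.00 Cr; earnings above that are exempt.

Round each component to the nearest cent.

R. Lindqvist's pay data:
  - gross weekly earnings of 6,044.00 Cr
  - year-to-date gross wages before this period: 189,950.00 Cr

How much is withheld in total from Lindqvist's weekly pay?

Regional Income Tax: taxable = 6,044.00 Cr
  695.40 Cr + 24.7% × (6,044.00 Cr − 5,000.00 Cr) = 695.40 Cr + 24.7% × 1,044.00 Cr = 953.27 Cr
Long-Term Care Levy: cap 195,644.00 Cr − YTD 189,950.00 Cr = 5,694.00 Cr subject; 7.08% × 5,694.00 Cr = 403.14 Cr
Total: 953.27 Cr + 403.14 Cr = 1,356.41 Cr

1,356.41 Cr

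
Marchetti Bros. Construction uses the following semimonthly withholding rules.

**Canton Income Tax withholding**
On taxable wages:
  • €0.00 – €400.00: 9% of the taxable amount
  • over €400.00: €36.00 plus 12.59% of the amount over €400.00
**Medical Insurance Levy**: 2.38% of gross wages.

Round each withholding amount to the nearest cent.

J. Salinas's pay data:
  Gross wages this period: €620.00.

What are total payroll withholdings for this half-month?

Canton Income Tax: taxable = €620.00
  €36.00 + 12.59% × (€620.00 − €400.00) = €36.00 + 12.59% × €220.00 = €63.70
Medical Insurance Levy: 2.38% × €620.00 = €14.76
Total: €63.70 + €14.76 = €78.46

€78.46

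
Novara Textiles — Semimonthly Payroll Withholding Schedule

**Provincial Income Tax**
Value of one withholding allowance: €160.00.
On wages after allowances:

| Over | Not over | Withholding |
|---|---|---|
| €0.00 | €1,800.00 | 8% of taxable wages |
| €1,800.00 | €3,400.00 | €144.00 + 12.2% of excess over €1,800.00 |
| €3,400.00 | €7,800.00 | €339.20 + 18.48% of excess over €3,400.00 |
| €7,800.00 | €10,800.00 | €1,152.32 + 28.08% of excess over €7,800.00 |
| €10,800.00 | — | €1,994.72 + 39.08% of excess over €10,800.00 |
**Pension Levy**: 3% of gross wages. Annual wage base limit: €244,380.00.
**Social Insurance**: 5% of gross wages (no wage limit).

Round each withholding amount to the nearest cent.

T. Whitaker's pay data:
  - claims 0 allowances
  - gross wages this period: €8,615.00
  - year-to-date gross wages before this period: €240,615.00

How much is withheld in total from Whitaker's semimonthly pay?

Provincial Income Tax: taxable = €8,615.00
  €1,152.32 + 28.08% × (€8,615.00 − €7,800.00) = €1,152.32 + 28.08% × €815.00 = €1,381.17
Pension Levy: cap €244,380.00 − YTD €240,615.00 = €3,765.00 subject; 3% × €3,765.00 = €112.95
Social Insurance: 5% × €8,615.00 = €430.75
Total: €1,381.17 + €112.95 + €430.75 = €1,924.87

€1,924.87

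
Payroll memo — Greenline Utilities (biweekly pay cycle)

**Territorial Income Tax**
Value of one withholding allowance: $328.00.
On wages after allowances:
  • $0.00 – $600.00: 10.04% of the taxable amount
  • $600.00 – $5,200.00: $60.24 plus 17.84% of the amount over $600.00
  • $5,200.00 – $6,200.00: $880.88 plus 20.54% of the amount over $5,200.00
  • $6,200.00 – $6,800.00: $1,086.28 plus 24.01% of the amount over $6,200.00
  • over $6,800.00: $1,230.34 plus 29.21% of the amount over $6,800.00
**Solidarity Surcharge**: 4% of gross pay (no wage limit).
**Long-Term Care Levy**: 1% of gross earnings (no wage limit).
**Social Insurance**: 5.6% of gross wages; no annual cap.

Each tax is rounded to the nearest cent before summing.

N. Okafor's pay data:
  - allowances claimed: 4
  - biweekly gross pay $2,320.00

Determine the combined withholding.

Territorial Income Tax: taxable = $2,320.00 − 4×$328.00 = $1,008.00
  $60.24 + 17.84% × ($1,008.00 − $600.00) = $60.24 + 17.84% × $408.00 = $133.03
Solidarity Surcharge: 4% × $2,320.00 = $92.80
Long-Term Care Levy: 1% × $2,320.00 = $23.20
Social Insurance: 5.6% × $2,320.00 = $129.92
Total: $133.03 + $92.80 + $23.20 + $129.92 = $378.95

$378.95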